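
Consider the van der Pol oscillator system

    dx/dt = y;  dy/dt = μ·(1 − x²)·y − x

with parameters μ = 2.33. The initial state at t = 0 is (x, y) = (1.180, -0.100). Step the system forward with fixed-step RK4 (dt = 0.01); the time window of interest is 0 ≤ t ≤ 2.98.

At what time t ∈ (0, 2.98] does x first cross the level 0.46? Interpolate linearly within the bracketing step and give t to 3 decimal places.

t = 1.065

t=0.000: state=(1.180, -0.100)
step 1 (dt=0.01): k1=(-0.100, -1.089), k2=(-0.105, -1.083), k3=(-0.105, -1.083), k4=(-0.111, -1.078); state += dt/6·(k1+2k2+2k3+k4)
t=0.010: state=(1.179, -0.111)
t=0.020: state=(1.178, -0.122)
t=0.030: state=(1.177, -0.132)
continuing one RK4 step at a time; state shown every 10 steps (Δt=0.1):
t=0.100: state=(1.165, -0.204)
t=0.200: state=(1.139, -0.300)
t=0.300: state=(1.105, -0.391)
t=0.400: state=(1.061, -0.482)
t=0.500: state=(1.008, -0.577)
t=0.600: state=(0.945, -0.681)
t=0.700: state=(0.871, -0.802)
t=0.800: state=(0.784, -0.949)
t=0.900: state=(0.680, -1.135)
t=1.000: state=(0.555, -1.376)
t=1.060: state=(0.468, -1.558)
next step: t=1.070: state=(0.452, -1.591) — x has crossed 0.46
linear interpolation between t=1.060 (0.46752) and t=1.070 (0.45178) → t≈1.065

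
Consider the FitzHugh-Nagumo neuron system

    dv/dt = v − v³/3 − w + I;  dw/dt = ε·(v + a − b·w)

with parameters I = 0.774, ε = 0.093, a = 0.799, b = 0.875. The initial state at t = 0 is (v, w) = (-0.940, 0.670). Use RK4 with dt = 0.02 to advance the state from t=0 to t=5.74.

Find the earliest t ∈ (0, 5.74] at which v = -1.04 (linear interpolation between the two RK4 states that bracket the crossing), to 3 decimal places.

t = 0.180

t=0.000: state=(-0.940, 0.670)
step 1 (dt=0.02): k1=(-0.559, -0.068), k2=(-0.559, -0.068), k3=(-0.559, -0.068), k4=(-0.559, -0.069); state += dt/6·(k1+2k2+2k3+k4)
t=0.020: state=(-0.951, 0.669)
t=0.040: state=(-0.962, 0.667)
t=0.060: state=(-0.974, 0.666)
t=0.180: state=(-1.040, 0.657)
next step: t=0.200: state=(-1.051, 0.656) — v has crossed -1.04
linear interpolation between t=0.180 (-1.03997) and t=0.200 (-1.05091) → t≈0.180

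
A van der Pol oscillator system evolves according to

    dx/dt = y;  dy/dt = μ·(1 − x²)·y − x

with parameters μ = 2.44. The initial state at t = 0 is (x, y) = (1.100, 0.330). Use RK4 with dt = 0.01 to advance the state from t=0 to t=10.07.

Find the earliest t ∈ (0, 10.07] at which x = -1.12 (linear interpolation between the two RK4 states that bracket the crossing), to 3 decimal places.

t=0.000: state=(1.100, 0.330)
step 1 (dt=0.01): k1=(0.330, -1.269), k2=(0.324, -1.270), k3=(0.324, -1.270), k4=(0.317, -1.271); state += dt/6·(k1+2k2+2k3+k4)
t=0.010: state=(1.103, 0.317)
t=0.020: state=(1.106, 0.305)
t=0.030: state=(1.109, 0.292)
continuing one RK4 step at a time; state shown every 50 steps (Δt=0.5):
t=0.500: state=(1.114, -0.244)
t=1.000: state=(0.871, -0.756)
t=1.500: state=(0.237, -2.081)
t=1.900: state=(-1.079, -4.121)
next step: t=1.910: state=(-1.120, -4.089) — x has crossed -1.12
linear interpolation between t=1.900 (-1.07938) and t=1.910 (-1.12044) → t≈1.910

t = 1.910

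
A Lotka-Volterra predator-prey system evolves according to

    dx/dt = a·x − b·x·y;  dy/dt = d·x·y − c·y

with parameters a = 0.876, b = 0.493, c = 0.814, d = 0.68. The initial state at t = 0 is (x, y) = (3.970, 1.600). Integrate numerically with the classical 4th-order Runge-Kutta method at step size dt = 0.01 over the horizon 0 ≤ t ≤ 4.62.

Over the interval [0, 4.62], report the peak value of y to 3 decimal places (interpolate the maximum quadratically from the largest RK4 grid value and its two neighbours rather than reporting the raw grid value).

max y = 5.704

t=0.000: state=(3.970, 1.600)
step 1 (dt=0.01): k1=(0.346, 3.017), k2=(0.317, 3.047), k3=(0.316, 3.047), k4=(0.287, 3.078); state += dt/6·(k1+2k2+2k3+k4)
t=0.010: state=(3.973, 1.630)
t=0.020: state=(3.976, 1.662)
t=0.030: state=(3.978, 1.693)
continuing one RK4 step at a time; state shown every 20 steps (Δt=0.2):
t=0.200: state=(3.905, 2.330)
t=0.400: state=(3.532, 3.295)
t=0.600: state=(2.887, 4.342)
t=0.800: state=(2.143, 5.194)
t=1.000: state=(1.491, 5.641)
t=1.200: state=(1.014, 5.673)
t=1.400: state=(0.699, 5.407)
t=1.600: state=(0.498, 4.979)
t=1.800: state=(0.372, 4.486)
t=2.000: state=(0.292, 3.987)
t=2.200: state=(0.241, 3.512)
t=2.400: state=(0.207, 3.076)
t=2.600: state=(0.186, 2.684)
t=2.800: state=(0.173, 2.337)
t=3.000: state=(0.166, 2.032)
t=3.200: state=(0.164, 1.766)
t=3.400: state=(0.166, 1.535)
t=3.600: state=(0.172, 1.335)
t=3.800: state=(0.181, 1.162)
t=4.000: state=(0.194, 1.013)
t=4.200: state=(0.211, 0.884)
t=4.400: state=(0.231, 0.775)
t=4.600: state=(0.257, 0.680)
t=4.620: state=(0.259, 0.672)
largest grid value and its neighbours: y(1.100)=5.70299, y(1.110)=5.70382, y(1.120)=5.70374
parabola through these three points peaks at t≈1.114 with y≈5.70390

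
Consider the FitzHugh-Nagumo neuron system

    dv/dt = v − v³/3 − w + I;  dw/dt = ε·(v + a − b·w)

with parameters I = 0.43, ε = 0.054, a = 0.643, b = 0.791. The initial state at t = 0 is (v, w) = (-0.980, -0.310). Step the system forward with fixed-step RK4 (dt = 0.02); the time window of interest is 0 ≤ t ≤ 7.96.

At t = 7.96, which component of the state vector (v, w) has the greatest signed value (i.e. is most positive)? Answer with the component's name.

largest component: v

t=0.000: state=(-0.980, -0.310)
step 1 (dt=0.02): k1=(0.074, -0.005), k2=(0.074, -0.005), k3=(0.074, -0.005), k4=(0.074, -0.005); state += dt/6·(k1+2k2+2k3+k4)
t=0.020: state=(-0.979, -0.310)
t=0.040: state=(-0.977, -0.310)
t=0.060: state=(-0.976, -0.310)
continuing one RK4 step at a time; state shown every 25 steps (Δt=0.5):
t=0.500: state=(-0.942, -0.312)
t=1.000: state=(-0.901, -0.313)
t=1.500: state=(-0.856, -0.312)
t=2.000: state=(-0.805, -0.311)
t=2.500: state=(-0.745, -0.308)
t=3.000: state=(-0.672, -0.303)
t=3.500: state=(-0.580, -0.296)
t=4.000: state=(-0.456, -0.287)
t=4.500: state=(-0.277, -0.274)
t=5.000: state=(-0.004, -0.255)
t=5.500: state=(0.426, -0.227)
t=6.000: state=(1.031, -0.186)
t=6.500: state=(1.582, -0.129)
t=7.000: state=(1.839, -0.063)
t=7.500: state=(1.901, 0.006)
t=7.960: state=(1.900, 0.068)
compare at T: v=1.900, w=0.068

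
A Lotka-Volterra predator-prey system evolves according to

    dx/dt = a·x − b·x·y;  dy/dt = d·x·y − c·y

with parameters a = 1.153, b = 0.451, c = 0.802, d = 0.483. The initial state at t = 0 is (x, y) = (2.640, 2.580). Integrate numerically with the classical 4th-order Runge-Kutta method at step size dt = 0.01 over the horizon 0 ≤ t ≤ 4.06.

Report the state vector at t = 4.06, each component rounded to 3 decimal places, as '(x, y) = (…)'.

t=0.000: state=(2.640, 2.580)
step 1 (dt=0.01): k1=(-0.028, 1.221), k2=(-0.035, 1.223), k3=(-0.035, 1.223), k4=(-0.042, 1.226); state += dt/6·(k1+2k2+2k3+k4)
t=0.010: state=(2.640, 2.592)
t=0.020: state=(2.639, 2.605)
t=0.030: state=(2.639, 2.617)
continuing one RK4 step at a time; state shown every 20 steps (Δt=0.2):
t=0.200: state=(2.605, 2.833)
t=0.400: state=(2.511, 3.091)
t=0.600: state=(2.367, 3.333)
t=0.800: state=(2.185, 3.538)
t=1.000: state=(1.986, 3.687)
t=1.200: state=(1.786, 3.768)
t=1.400: state=(1.600, 3.779)
t=1.600: state=(1.435, 3.726)
t=1.800: state=(1.297, 3.621)
t=2.000: state=(1.186, 3.477)
t=2.200: state=(1.100, 3.307)
t=2.400: state=(1.036, 3.122)
t=2.600: state=(0.993, 2.933)
t=2.800: state=(0.968, 2.746)
t=3.000: state=(0.960, 2.567)
t=3.200: state=(0.966, 2.399)
t=3.400: state=(0.987, 2.246)
t=3.600: state=(1.021, 2.107)
t=3.800: state=(1.069, 1.986)
t=4.000: state=(1.131, 1.881)
t=4.060: state=(1.153, 1.853)

(x, y) = (1.153, 1.853)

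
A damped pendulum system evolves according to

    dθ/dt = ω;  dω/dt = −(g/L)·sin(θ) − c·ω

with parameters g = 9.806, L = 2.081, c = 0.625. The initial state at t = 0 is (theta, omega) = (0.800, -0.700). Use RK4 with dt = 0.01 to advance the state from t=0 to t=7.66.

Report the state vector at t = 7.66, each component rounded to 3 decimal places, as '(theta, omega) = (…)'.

(theta, omega) = (-0.048, 0.137)

t=0.000: state=(0.800, -0.700)
step 1 (dt=0.01): k1=(-0.700, -2.943), k2=(-0.715, -2.922), k3=(-0.715, -2.922), k4=(-0.729, -2.901); state += dt/6·(k1+2k2+2k3+k4)
t=0.010: state=(0.793, -0.729)
t=0.020: state=(0.785, -0.758)
t=0.030: state=(0.778, -0.786)
continuing one RK4 step at a time; state shown every 25 steps (Δt=0.25):
t=0.250: state=(0.545, -1.284)
t=0.500: state=(0.190, -1.488)
t=0.750: state=(-0.164, -1.277)
t=1.000: state=(-0.423, -0.763)
t=1.250: state=(-0.536, -0.136)
t=1.500: state=(-0.496, 0.432)
t=1.750: state=(-0.335, 0.816)
t=2.000: state=(-0.110, 0.937)
t=2.250: state=(0.111, 0.795)
t=2.500: state=(0.271, 0.463)
t=2.750: state=(0.337, 0.060)
t=3.000: state=(0.305, -0.300)
t=3.250: state=(0.198, -0.531)
t=3.500: state=(0.054, -0.590)
t=3.750: state=(-0.084, -0.484)
t=4.000: state=(-0.179, -0.265)
t=4.250: state=(-0.213, -0.008)
t=4.500: state=(-0.186, 0.214)
t=4.750: state=(-0.114, 0.348)
t=5.000: state=(-0.022, 0.370)
t=5.250: state=(0.063, 0.291)
t=5.500: state=(0.118, 0.146)
t=5.750: state=(0.135, -0.016)
t=6.000: state=(0.113, -0.151)
t=6.250: state=(0.064, -0.226)
t=6.500: state=(0.005, -0.231)
t=6.750: state=(-0.046, -0.173)
t=7.000: state=(-0.078, -0.078)
t=7.250: state=(-0.084, 0.025)
t=7.500: state=(-0.068, 0.105)
t=7.660: state=(-0.048, 0.137)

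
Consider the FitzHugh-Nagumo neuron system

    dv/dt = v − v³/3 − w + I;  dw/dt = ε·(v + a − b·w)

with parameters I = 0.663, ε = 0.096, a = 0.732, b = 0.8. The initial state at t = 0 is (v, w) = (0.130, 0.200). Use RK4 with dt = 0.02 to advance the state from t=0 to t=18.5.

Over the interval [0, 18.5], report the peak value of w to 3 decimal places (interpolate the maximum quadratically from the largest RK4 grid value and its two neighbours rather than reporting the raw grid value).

max w = 1.555

t=0.000: state=(0.130, 0.200)
step 1 (dt=0.02): k1=(0.592, 0.067), k2=(0.597, 0.068), k3=(0.597, 0.068), k4=(0.603, 0.068); state += dt/6·(k1+2k2+2k3+k4)
t=0.020: state=(0.142, 0.201)
t=0.040: state=(0.154, 0.203)
t=0.060: state=(0.166, 0.204)
continuing one RK4 step at a time; state shown every 50 steps (Δt=1):
t=1.000: state=(0.987, 0.301)
t=2.000: state=(1.686, 0.477)
t=3.000: state=(1.751, 0.670)
t=4.000: state=(1.680, 0.847)
t=5.000: state=(1.591, 1.003)
t=6.000: state=(1.497, 1.139)
t=7.000: state=(1.396, 1.257)
t=8.000: state=(1.286, 1.355)
t=9.000: state=(1.163, 1.436)
t=10.000: state=(1.013, 1.498)
t=11.000: state=(0.813, 1.540)
t=12.000: state=(0.487, 1.555)
t=13.000: state=(-0.216, 1.525)
t=14.000: state=(-1.537, 1.398)
t=15.000: state=(-1.943, 1.194)
t=16.000: state=(-1.904, 0.995)
t=17.000: state=(-1.835, 0.816)
t=18.000: state=(-1.764, 0.657)
t=18.500: state=(-1.728, 0.585)
largest grid value and its neighbours: w(11.920)=1.55504, w(11.940)=1.55505, w(11.960)=1.55505
parabola through these three points peaks at t≈11.943 with w≈1.55505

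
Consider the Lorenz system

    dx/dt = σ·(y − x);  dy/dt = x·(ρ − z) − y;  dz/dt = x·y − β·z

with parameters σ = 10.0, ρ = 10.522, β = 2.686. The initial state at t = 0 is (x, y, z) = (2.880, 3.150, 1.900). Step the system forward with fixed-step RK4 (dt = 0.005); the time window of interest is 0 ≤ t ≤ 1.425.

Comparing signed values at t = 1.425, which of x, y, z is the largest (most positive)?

t=0.000: state=(2.880, 3.150, 1.900)
step 1 (dt=0.005): k1=(2.700, 21.681, 3.969), k2=(3.175, 21.657, 4.120), k3=(3.162, 21.666, 4.122), k4=(3.625, 21.650, 4.277); state += dt/6·(k1+2k2+2k3+k4)
t=0.005: state=(2.896, 3.258, 1.921)
t=0.010: state=(2.916, 3.367, 1.943)
t=0.015: state=(2.941, 3.475, 1.967)
continuing one RK4 step at a time; state shown every 10 steps (Δt=0.05):
t=0.050: state=(3.218, 4.247, 2.187)
t=0.100: state=(3.871, 5.430, 2.715)
t=0.150: state=(4.756, 6.713, 3.603)
t=0.200: state=(5.802, 7.992, 4.978)
t=0.250: state=(6.897, 9.026, 6.904)
t=0.300: state=(7.853, 9.461, 9.265)
t=0.350: state=(8.420, 9.005, 11.665)
t=0.400: state=(8.391, 7.680, 13.519)
t=0.450: state=(7.739, 5.912, 14.399)
t=0.500: state=(6.656, 4.252, 14.295)
t=0.550: state=(5.434, 3.033, 13.516)
t=0.600: state=(4.318, 2.299, 12.415)
t=0.650: state=(3.437, 1.939, 11.232)
t=0.700: state=(2.817, 1.822, 10.091)
t=0.750: state=(2.429, 1.854, 9.046)
t=0.800: state=(2.228, 1.984, 8.116)
t=0.850: state=(2.173, 2.188, 7.309)
t=0.900: state=(2.235, 2.464, 6.629)
t=0.950: state=(2.397, 2.815, 6.081)
t=1.000: state=(2.651, 3.250, 5.675)
t=1.050: state=(2.996, 3.777, 5.426)
t=1.100: state=(3.433, 4.398, 5.359)
t=1.150: state=(3.960, 5.103, 5.509)
t=1.200: state=(4.570, 5.857, 5.913)
t=1.250: state=(5.236, 6.594, 6.604)
t=1.300: state=(5.907, 7.207, 7.584)
t=1.350: state=(6.505, 7.564, 8.791)
t=1.400: state=(6.932, 7.547, 10.080)
t=1.425: state=(7.051, 7.384, 10.690)
compare at T: x=7.051, y=7.384, z=10.690

largest component: z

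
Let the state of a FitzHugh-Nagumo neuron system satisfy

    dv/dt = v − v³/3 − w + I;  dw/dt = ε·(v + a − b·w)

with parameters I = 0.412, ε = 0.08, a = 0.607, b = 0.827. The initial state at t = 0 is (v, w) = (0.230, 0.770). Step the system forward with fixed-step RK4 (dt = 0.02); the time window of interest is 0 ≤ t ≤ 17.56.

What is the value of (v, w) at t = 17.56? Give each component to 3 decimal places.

t=0.000: state=(0.230, 0.770)
step 1 (dt=0.02): k1=(-0.132, 0.016), k2=(-0.133, 0.016), k3=(-0.133, 0.016), k4=(-0.135, 0.016); state += dt/6·(k1+2k2+2k3+k4)
t=0.020: state=(0.227, 0.770)
t=0.040: state=(0.225, 0.771)
t=0.060: state=(0.222, 0.771)
continuing one RK4 step at a time; state shown every 50 steps (Δt=1):
t=1.000: state=(-0.001, 0.778)
t=2.000: state=(-0.605, 0.755)
t=3.000: state=(-1.497, 0.670)
t=4.000: state=(-1.773, 0.544)
t=5.000: state=(-1.758, 0.419)
t=6.000: state=(-1.705, 0.305)
t=7.000: state=(-1.650, 0.202)
t=8.000: state=(-1.593, 0.111)
t=9.000: state=(-1.537, 0.030)
t=10.000: state=(-1.481, -0.042)
t=11.000: state=(-1.425, -0.105)
t=12.000: state=(-1.368, -0.159)
t=13.000: state=(-1.311, -0.206)
t=14.000: state=(-1.253, -0.245)
t=15.000: state=(-1.192, -0.277)
t=16.000: state=(-1.129, -0.302)
t=17.000: state=(-1.062, -0.320)
t=17.560: state=(-1.022, -0.328)

(v, w) = (-1.022, -0.328)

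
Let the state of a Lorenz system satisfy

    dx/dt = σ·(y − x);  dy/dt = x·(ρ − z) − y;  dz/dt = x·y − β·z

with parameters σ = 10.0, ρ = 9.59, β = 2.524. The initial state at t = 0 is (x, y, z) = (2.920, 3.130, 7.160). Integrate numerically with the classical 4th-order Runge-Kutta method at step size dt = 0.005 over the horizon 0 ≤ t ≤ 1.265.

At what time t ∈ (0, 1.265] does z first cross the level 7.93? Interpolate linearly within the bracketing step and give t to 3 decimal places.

t = 0.432

t=0.000: state=(2.920, 3.130, 7.160)
step 1 (dt=0.005): k1=(2.100, 3.966, -8.932), k2=(2.147, 4.034, -8.830), k3=(2.147, 4.033, -8.830), k4=(2.194, 4.101, -8.728); state += dt/6·(k1+2k2+2k3+k4)
t=0.005: state=(2.931, 3.150, 7.116)
t=0.010: state=(2.942, 3.171, 7.073)
t=0.015: state=(2.954, 3.193, 7.031)
continuing one RK4 step at a time; state shown every 10 steps (Δt=0.05):
t=0.050: state=(3.050, 3.361, 6.765)
t=0.100: state=(3.233, 3.653, 6.480)
t=0.150: state=(3.470, 3.998, 6.314)
t=0.200: state=(3.759, 4.385, 6.278)
t=0.250: state=(4.093, 4.798, 6.381)
t=0.300: state=(4.458, 5.209, 6.632)
t=0.350: state=(4.835, 5.582, 7.027)
t=0.400: state=(5.195, 5.874, 7.548)
t=0.430: state=(5.388, 5.992, 7.906)
next step: t=0.435: state=(5.418, 6.007, 7.968) — z has crossed 7.93
linear interpolation between t=0.430 (7.90586) and t=0.435 (7.96778) → t≈0.432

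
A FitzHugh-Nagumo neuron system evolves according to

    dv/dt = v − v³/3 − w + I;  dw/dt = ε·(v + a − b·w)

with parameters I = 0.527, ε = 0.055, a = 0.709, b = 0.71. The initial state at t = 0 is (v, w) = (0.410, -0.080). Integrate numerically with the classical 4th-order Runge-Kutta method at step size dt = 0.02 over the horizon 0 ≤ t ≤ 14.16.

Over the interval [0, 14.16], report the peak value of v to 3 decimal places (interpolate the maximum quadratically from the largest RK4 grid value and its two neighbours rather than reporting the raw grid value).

max v = 1.884

t=0.000: state=(0.410, -0.080)
step 1 (dt=0.02): k1=(0.994, 0.065), k2=(1.002, 0.065), k3=(1.002, 0.065), k4=(1.009, 0.066); state += dt/6·(k1+2k2+2k3+k4)
t=0.020: state=(0.430, -0.079)
t=0.040: state=(0.450, -0.077)
t=0.060: state=(0.471, -0.076)
continuing one RK4 step at a time; state shown every 25 steps (Δt=0.5):
t=0.500: state=(0.984, -0.040)
t=1.000: state=(1.531, 0.014)
t=1.500: state=(1.805, 0.079)
t=2.000: state=(1.879, 0.148)
t=2.500: state=(1.881, 0.215)
t=3.000: state=(1.862, 0.282)
t=3.500: state=(1.838, 0.346)
t=4.000: state=(1.812, 0.408)
t=4.500: state=(1.786, 0.469)
t=5.000: state=(1.759, 0.527)
t=5.500: state=(1.731, 0.584)
t=6.000: state=(1.704, 0.638)
t=6.500: state=(1.675, 0.691)
t=7.000: state=(1.647, 0.743)
t=7.500: state=(1.618, 0.792)
t=8.000: state=(1.588, 0.840)
t=8.500: state=(1.558, 0.886)
t=9.000: state=(1.527, 0.930)
t=9.500: state=(1.495, 0.972)
t=10.000: state=(1.463, 1.013)
t=10.500: state=(1.429, 1.052)
t=11.000: state=(1.394, 1.090)
t=11.500: state=(1.357, 1.125)
t=12.000: state=(1.319, 1.159)
t=12.500: state=(1.279, 1.192)
t=13.000: state=(1.236, 1.222)
t=13.500: state=(1.190, 1.251)
t=14.000: state=(1.140, 1.278)
t=14.160: state=(1.123, 1.286)
largest grid value and its neighbours: v(2.240)=1.88406, v(2.260)=1.88406, v(2.280)=1.88401
parabola through these three points peaks at t≈2.250 with v≈1.88407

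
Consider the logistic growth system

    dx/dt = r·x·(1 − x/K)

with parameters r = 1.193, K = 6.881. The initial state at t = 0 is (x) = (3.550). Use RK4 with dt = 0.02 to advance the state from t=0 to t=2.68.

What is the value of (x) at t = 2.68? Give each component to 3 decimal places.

(x) = (6.627)

t=0.000: state=(3.550)
step 1 (dt=0.02): k1=(2.050), k2=(2.049), k3=(2.049), k4=(2.048); state += dt/6·(k1+2k2+2k3+k4)
t=0.020: state=(3.591)
t=0.040: state=(3.632)
t=0.060: state=(3.673)
continuing one RK4 step at a time; state shown every 5 steps (Δt=0.1):
t=0.100: state=(3.754)
t=0.200: state=(3.957)
t=0.300: state=(4.155)
t=0.400: state=(4.349)
t=0.500: state=(4.537)
t=0.600: state=(4.717)
t=0.700: state=(4.890)
t=0.800: state=(5.055)
t=0.900: state=(5.210)
t=1.000: state=(5.357)
t=1.100: state=(5.493)
t=1.200: state=(5.621)
t=1.300: state=(5.739)
t=1.400: state=(5.848)
t=1.500: state=(5.949)
t=1.600: state=(6.041)
t=1.700: state=(6.125)
t=1.800: state=(6.201)
t=1.900: state=(6.271)
t=2.000: state=(6.334)
t=2.100: state=(6.391)
t=2.200: state=(6.443)
t=2.300: state=(6.489)
t=2.400: state=(6.531)
t=2.500: state=(6.569)
t=2.600: state=(6.602)
t=2.680: state=(6.627)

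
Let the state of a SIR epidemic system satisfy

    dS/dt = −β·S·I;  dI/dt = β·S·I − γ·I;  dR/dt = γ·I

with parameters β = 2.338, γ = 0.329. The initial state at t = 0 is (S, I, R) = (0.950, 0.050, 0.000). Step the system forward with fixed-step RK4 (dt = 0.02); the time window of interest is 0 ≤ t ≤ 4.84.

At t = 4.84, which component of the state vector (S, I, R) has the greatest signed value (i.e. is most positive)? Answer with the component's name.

t=0.000: state=(0.950, 0.050, 0.000)
step 1 (dt=0.02): k1=(-0.111, 0.095, 0.016), k2=(-0.113, 0.096, 0.017), k3=(-0.113, 0.096, 0.017), k4=(-0.115, 0.098, 0.017); state += dt/6·(k1+2k2+2k3+k4)
t=0.020: state=(0.948, 0.052, 0.000)
t=0.040: state=(0.945, 0.054, 0.001)
t=0.060: state=(0.943, 0.056, 0.001)
continuing one RK4 step at a time; state shown every 10 steps (Δt=0.2):
t=0.200: state=(0.923, 0.073, 0.004)
t=0.400: state=(0.886, 0.104, 0.010)
t=0.600: state=(0.837, 0.145, 0.018)
t=0.800: state=(0.772, 0.199, 0.029)
t=1.000: state=(0.694, 0.262, 0.044)
t=1.200: state=(0.604, 0.332, 0.064)
t=1.400: state=(0.508, 0.404, 0.088)
t=1.600: state=(0.414, 0.469, 0.117)
t=1.800: state=(0.328, 0.522, 0.149)
t=2.000: state=(0.255, 0.560, 0.185)
t=2.200: state=(0.195, 0.582, 0.223)
t=2.400: state=(0.148, 0.590, 0.261)
t=2.600: state=(0.112, 0.587, 0.300)
t=2.800: state=(0.086, 0.576, 0.339)
t=3.000: state=(0.066, 0.558, 0.376)
t=3.200: state=(0.051, 0.537, 0.412)
t=3.400: state=(0.040, 0.514, 0.447)
t=3.600: state=(0.031, 0.489, 0.480)
t=3.800: state=(0.025, 0.464, 0.511)
t=4.000: state=(0.020, 0.439, 0.541)
t=4.200: state=(0.017, 0.415, 0.569)
t=4.400: state=(0.014, 0.391, 0.595)
t=4.600: state=(0.012, 0.368, 0.620)
t=4.800: state=(0.010, 0.347, 0.644)
t=4.840: state=(0.009, 0.342, 0.648)
compare at T: S=0.009, I=0.342, R=0.648

largest component: R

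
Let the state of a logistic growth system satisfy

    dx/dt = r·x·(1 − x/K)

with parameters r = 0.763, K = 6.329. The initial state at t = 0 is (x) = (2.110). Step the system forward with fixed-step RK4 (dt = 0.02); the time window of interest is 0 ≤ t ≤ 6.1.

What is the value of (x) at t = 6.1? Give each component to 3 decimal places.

(x) = (6.211)

t=0.000: state=(2.110)
step 1 (dt=0.02): k1=(1.073), k2=(1.076), k3=(1.076), k4=(1.079); state += dt/6·(k1+2k2+2k3+k4)
t=0.020: state=(2.132)
t=0.040: state=(2.153)
t=0.060: state=(2.175)
continuing one RK4 step at a time; state shown every 10 steps (Δt=0.2):
t=0.200: state=(2.330)
t=0.400: state=(2.559)
t=0.600: state=(2.794)
t=0.800: state=(3.034)
t=1.000: state=(3.275)
t=1.200: state=(3.515)
t=1.400: state=(3.751)
t=1.600: state=(3.981)
t=1.800: state=(4.201)
t=2.000: state=(4.411)
t=2.200: state=(4.609)
t=2.400: state=(4.793)
t=2.600: state=(4.964)
t=2.800: state=(5.120)
t=3.000: state=(5.262)
t=3.200: state=(5.391)
t=3.400: state=(5.506)
t=3.600: state=(5.610)
t=3.800: state=(5.701)
t=4.000: state=(5.783)
t=4.200: state=(5.854)
t=4.400: state=(5.917)
t=4.600: state=(5.972)
t=4.800: state=(6.020)
t=5.000: state=(6.062)
t=5.200: state=(6.098)
t=5.400: state=(6.130)
t=5.600: state=(6.157)
t=5.800: state=(6.181)
t=6.000: state=(6.202)
t=6.100: state=(6.211)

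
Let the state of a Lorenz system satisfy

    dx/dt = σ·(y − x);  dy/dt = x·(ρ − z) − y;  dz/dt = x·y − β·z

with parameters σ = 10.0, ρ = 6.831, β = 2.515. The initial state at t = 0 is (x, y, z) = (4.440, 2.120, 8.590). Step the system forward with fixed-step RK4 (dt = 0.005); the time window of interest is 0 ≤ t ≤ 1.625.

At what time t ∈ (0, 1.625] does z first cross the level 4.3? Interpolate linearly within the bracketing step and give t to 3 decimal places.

t = 0.360

t=0.000: state=(4.440, 2.120, 8.590)
step 1 (dt=0.005): k1=(-23.200, -9.930, -12.191), k2=(-22.868, -9.670, -12.346), k3=(-22.870, -9.670, -12.341), k4=(-22.540, -9.414, -12.487); state += dt/6·(k1+2k2+2k3+k4)
t=0.005: state=(4.326, 2.072, 8.528)
t=0.010: state=(4.215, 2.026, 8.465)
t=0.015: state=(4.107, 1.982, 8.401)
continuing one RK4 step at a time; state shown every 20 steps (Δt=0.1):
t=0.100: state=(2.724, 1.543, 7.224)
t=0.200: state=(1.929, 1.451, 5.911)
t=0.300: state=(1.660, 1.560, 4.829)
t=0.360: state=(1.645, 1.688, 4.301)
next step: t=0.365: state=(1.647, 1.700, 4.261) — z has crossed 4.3
linear interpolation between t=0.360 (4.30111) and t=0.365 (4.26122) → t≈0.360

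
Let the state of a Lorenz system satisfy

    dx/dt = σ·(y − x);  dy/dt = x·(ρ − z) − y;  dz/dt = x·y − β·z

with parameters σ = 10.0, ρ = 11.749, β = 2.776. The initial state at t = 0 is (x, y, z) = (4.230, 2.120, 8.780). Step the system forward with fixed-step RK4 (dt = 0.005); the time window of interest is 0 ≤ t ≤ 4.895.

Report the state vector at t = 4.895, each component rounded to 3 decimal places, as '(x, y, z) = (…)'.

t=0.000: state=(4.230, 2.120, 8.780)
step 1 (dt=0.005): k1=(-21.100, 10.439, -15.406), k2=(-20.312, 10.417, -15.302), k3=(-20.332, 10.422, -15.298), k4=(-19.562, 10.401, -15.194); state += dt/6·(k1+2k2+2k3+k4)
t=0.005: state=(4.128, 2.172, 8.704)
t=0.010: state=(4.034, 2.224, 8.628)
t=0.015: state=(3.947, 2.276, 8.554)
continuing one RK4 step at a time; state shown every 40 steps (Δt=0.2):
t=0.200: state=(3.635, 4.374, 6.784)
t=0.400: state=(6.007, 7.400, 8.452)
t=0.600: state=(7.369, 6.904, 13.175)
t=0.800: state=(5.050, 3.838, 12.455)
t=1.000: state=(3.807, 3.777, 9.457)
t=1.200: state=(4.634, 5.408, 8.344)
t=1.400: state=(6.331, 7.004, 10.319)
t=1.600: state=(6.389, 5.768, 12.553)
t=1.800: state=(4.891, 4.302, 11.339)
t=2.000: state=(4.497, 4.678, 9.566)
t=2.200: state=(5.360, 5.939, 9.531)
t=2.400: state=(6.217, 6.342, 11.198)
t=2.600: state=(5.729, 5.241, 11.809)
t=2.800: state=(4.924, 4.718, 10.683)
t=3.000: state=(5.011, 5.270, 9.856)
t=3.200: state=(5.681, 5.994, 10.364)
t=3.400: state=(5.911, 5.794, 11.341)
t=3.600: state=(5.408, 5.122, 11.211)
t=3.800: state=(5.083, 5.077, 10.438)
t=4.000: state=(5.341, 5.560, 10.231)
t=4.200: state=(5.721, 5.823, 10.791)
t=4.400: state=(5.647, 5.493, 11.179)
t=4.600: state=(5.312, 5.185, 10.851)
t=4.800: state=(5.257, 5.328, 10.440)
t=4.895: state=(5.356, 5.485, 10.416)

(x, y, z) = (5.356, 5.485, 10.416)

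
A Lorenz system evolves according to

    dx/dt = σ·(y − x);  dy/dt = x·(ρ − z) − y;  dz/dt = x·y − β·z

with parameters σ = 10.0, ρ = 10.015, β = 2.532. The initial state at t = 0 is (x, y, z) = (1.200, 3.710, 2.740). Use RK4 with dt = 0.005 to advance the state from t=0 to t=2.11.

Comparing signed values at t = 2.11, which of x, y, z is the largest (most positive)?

largest component: z

t=0.000: state=(1.200, 3.710, 2.740)
step 1 (dt=0.005): k1=(25.100, 5.020, -2.486), k2=(24.598, 5.472, -2.221), k3=(24.622, 5.461, -2.226), k4=(24.142, 5.903, -1.965); state += dt/6·(k1+2k2+2k3+k4)
t=0.005: state=(1.323, 3.737, 2.729)
t=0.010: state=(1.442, 3.769, 2.720)
t=0.015: state=(1.556, 3.805, 2.714)
continuing one RK4 step at a time; state shown every 20 steps (Δt=0.1):
t=0.100: state=(3.165, 4.907, 2.998)
t=0.200: state=(4.979, 6.891, 4.493)
t=0.300: state=(6.842, 8.485, 7.640)
t=0.400: state=(7.813, 7.909, 11.489)
t=0.500: state=(6.944, 5.265, 13.318)
t=0.600: state=(4.989, 3.027, 12.466)
t=0.700: state=(3.359, 2.124, 10.576)
t=0.800: state=(2.513, 2.019, 8.722)
t=0.900: state=(2.287, 2.294, 7.215)
t=1.000: state=(2.477, 2.836, 6.134)
t=1.100: state=(2.992, 3.660, 5.544)
t=1.200: state=(3.808, 4.765, 5.574)
t=1.300: state=(4.867, 5.990, 6.412)
t=1.400: state=(5.931, 6.852, 8.107)
t=1.500: state=(6.524, 6.710, 10.122)
t=1.600: state=(6.250, 5.553, 11.375)
t=1.700: state=(5.307, 4.234, 11.315)
t=1.800: state=(4.300, 3.429, 10.374)
t=1.900: state=(3.636, 3.188, 9.185)
t=2.000: state=(3.393, 3.343, 8.126)
t=2.100: state=(3.508, 3.775, 7.382)
t=2.110: state=(3.536, 3.830, 7.330)
compare at T: x=3.536, y=3.830, z=7.330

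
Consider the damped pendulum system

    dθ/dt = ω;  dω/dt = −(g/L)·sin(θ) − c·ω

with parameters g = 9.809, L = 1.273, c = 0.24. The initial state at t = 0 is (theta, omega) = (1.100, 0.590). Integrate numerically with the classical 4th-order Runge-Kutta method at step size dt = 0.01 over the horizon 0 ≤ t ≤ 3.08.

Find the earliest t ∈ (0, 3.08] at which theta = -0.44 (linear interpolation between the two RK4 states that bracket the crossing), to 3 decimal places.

t=0.000: state=(1.100, 0.590)
step 1 (dt=0.01): k1=(0.590, -7.009), k2=(0.555, -7.011), k3=(0.555, -7.010), k4=(0.520, -7.011); state += dt/6·(k1+2k2+2k3+k4)
t=0.010: state=(1.106, 0.520)
t=0.020: state=(1.110, 0.450)
t=0.030: state=(1.115, 0.380)
continuing one RK4 step at a time; state shown every 10 steps (Δt=0.1):
t=0.100: state=(1.124, -0.109)
t=0.200: state=(1.079, -0.787)
t=0.300: state=(0.968, -1.420)
t=0.400: state=(0.798, -1.976)
t=0.500: state=(0.577, -2.413)
t=0.600: state=(0.320, -2.686)
t=0.700: state=(0.046, -2.761)
t=0.800: state=(-0.225, -2.627)
t=0.880: state=(-0.426, -2.381)
next step: t=0.890: state=(-0.449, -2.342) — theta has crossed -0.44
linear interpolation between t=0.880 (-0.42585) and t=0.890 (-0.44947) → t≈0.886

t = 0.886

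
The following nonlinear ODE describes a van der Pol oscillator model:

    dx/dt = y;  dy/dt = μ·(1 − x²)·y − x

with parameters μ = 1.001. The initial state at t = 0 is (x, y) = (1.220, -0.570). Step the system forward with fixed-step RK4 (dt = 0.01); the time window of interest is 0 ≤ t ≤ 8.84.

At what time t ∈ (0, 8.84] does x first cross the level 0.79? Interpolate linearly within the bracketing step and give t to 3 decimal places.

t=0.000: state=(1.220, -0.570)
step 1 (dt=0.01): k1=(-0.570, -0.941), k2=(-0.575, -0.940), k3=(-0.575, -0.940), k4=(-0.579, -0.939); state += dt/6·(k1+2k2+2k3+k4)
t=0.010: state=(1.214, -0.579)
t=0.020: state=(1.208, -0.589)
t=0.030: state=(1.202, -0.598)
continuing one RK4 step at a time; state shown every 50 steps (Δt=0.5):
t=0.500: state=(0.815, -1.069)
t=0.520: state=(0.793, -1.093)
next step: t=0.530: state=(0.782, -1.105) — x has crossed 0.79
linear interpolation between t=0.520 (0.79342) and t=0.530 (0.78243) → t≈0.523

t = 0.523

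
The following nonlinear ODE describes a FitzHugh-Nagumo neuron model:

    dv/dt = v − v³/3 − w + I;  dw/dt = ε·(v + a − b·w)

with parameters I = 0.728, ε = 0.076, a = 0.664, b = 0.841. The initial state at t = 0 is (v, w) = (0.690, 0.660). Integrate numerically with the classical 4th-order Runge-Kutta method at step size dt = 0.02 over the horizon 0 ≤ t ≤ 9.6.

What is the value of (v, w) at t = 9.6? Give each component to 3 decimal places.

t=0.000: state=(0.690, 0.660)
step 1 (dt=0.02): k1=(0.648, 0.061), k2=(0.651, 0.061), k3=(0.651, 0.061), k4=(0.654, 0.062); state += dt/6·(k1+2k2+2k3+k4)
t=0.020: state=(0.703, 0.661)
t=0.040: state=(0.716, 0.662)
t=0.060: state=(0.729, 0.664)
continuing one RK4 step at a time; state shown every 25 steps (Δt=0.5):
t=0.500: state=(1.035, 0.696)
t=1.000: state=(1.347, 0.744)
t=1.500: state=(1.538, 0.800)
t=2.000: state=(1.616, 0.859)
t=2.500: state=(1.631, 0.918)
t=3.000: state=(1.619, 0.974)
t=3.500: state=(1.594, 1.029)
t=4.000: state=(1.564, 1.080)
t=4.500: state=(1.531, 1.129)
t=5.000: state=(1.497, 1.175)
t=5.500: state=(1.463, 1.218)
t=6.000: state=(1.427, 1.259)
t=6.500: state=(1.390, 1.297)
t=7.000: state=(1.353, 1.332)
t=7.500: state=(1.314, 1.365)
t=8.000: state=(1.274, 1.395)
t=8.500: state=(1.232, 1.423)
t=9.000: state=(1.188, 1.448)
t=9.500: state=(1.141, 1.471)
t=9.600: state=(1.131, 1.475)

(v, w) = (1.131, 1.475)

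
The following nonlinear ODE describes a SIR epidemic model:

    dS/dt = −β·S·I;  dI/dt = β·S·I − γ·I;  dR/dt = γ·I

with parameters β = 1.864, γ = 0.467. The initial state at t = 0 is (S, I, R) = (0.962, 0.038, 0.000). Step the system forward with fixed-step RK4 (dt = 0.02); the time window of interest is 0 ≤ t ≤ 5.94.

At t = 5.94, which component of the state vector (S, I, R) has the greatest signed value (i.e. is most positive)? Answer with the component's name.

largest component: R

t=0.000: state=(0.962, 0.038, 0.000)
step 1 (dt=0.02): k1=(-0.068, 0.050, 0.018), k2=(-0.069, 0.051, 0.018), k3=(-0.069, 0.051, 0.018), k4=(-0.070, 0.052, 0.018); state += dt/6·(k1+2k2+2k3+k4)
t=0.020: state=(0.961, 0.039, 0.000)
t=0.040: state=(0.959, 0.040, 0.001)
t=0.060: state=(0.958, 0.041, 0.001)
continuing one RK4 step at a time; state shown every 10 steps (Δt=0.2):
t=0.200: state=(0.947, 0.049, 0.004)
t=0.400: state=(0.927, 0.064, 0.009)
t=0.600: state=(0.902, 0.082, 0.016)
t=0.800: state=(0.872, 0.104, 0.025)
t=1.000: state=(0.835, 0.130, 0.036)
t=1.200: state=(0.791, 0.160, 0.049)
t=1.400: state=(0.740, 0.194, 0.066)
t=1.600: state=(0.684, 0.231, 0.085)
t=1.800: state=(0.623, 0.268, 0.109)
t=2.000: state=(0.560, 0.304, 0.135)
t=2.200: state=(0.497, 0.338, 0.165)
t=2.400: state=(0.436, 0.366, 0.198)
t=2.600: state=(0.379, 0.388, 0.234)
t=2.800: state=(0.327, 0.403, 0.271)
t=3.000: state=(0.281, 0.411, 0.309)
t=3.200: state=(0.241, 0.412, 0.347)
t=3.400: state=(0.207, 0.408, 0.385)
t=3.600: state=(0.178, 0.399, 0.423)
t=3.800: state=(0.153, 0.387, 0.460)
t=4.000: state=(0.133, 0.371, 0.495)
t=4.200: state=(0.116, 0.354, 0.529)
t=4.400: state=(0.102, 0.336, 0.561)
t=4.600: state=(0.091, 0.317, 0.592)
t=4.800: state=(0.081, 0.299, 0.621)
t=5.000: state=(0.073, 0.280, 0.648)
t=5.200: state=(0.066, 0.261, 0.673)
t=5.400: state=(0.060, 0.244, 0.697)
t=5.600: state=(0.055, 0.227, 0.719)
t=5.800: state=(0.050, 0.211, 0.739)
t=5.940: state=(0.048, 0.200, 0.752)
compare at T: S=0.048, I=0.200, R=0.752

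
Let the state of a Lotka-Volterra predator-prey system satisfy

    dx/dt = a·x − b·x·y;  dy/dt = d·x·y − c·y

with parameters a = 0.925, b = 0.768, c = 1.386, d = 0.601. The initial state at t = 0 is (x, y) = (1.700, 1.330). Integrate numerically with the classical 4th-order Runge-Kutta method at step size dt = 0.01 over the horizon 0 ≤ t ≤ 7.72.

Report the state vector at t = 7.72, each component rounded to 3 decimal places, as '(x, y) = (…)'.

t=0.000: state=(1.700, 1.330)
step 1 (dt=0.01): k1=(-0.164, -0.485), k2=(-0.161, -0.484), k3=(-0.161, -0.484), k4=(-0.157, -0.484); state += dt/6·(k1+2k2+2k3+k4)
t=0.010: state=(1.698, 1.325)
t=0.020: state=(1.697, 1.320)
t=0.030: state=(1.695, 1.315)
continuing one RK4 step at a time; state shown every 25 steps (Δt=0.25):
t=0.250: state=(1.679, 1.212)
t=0.500: state=(1.694, 1.103)
t=0.750: state=(1.743, 1.010)
t=1.000: state=(1.824, 0.933)
t=1.250: state=(1.932, 0.875)
t=1.500: state=(2.067, 0.835)
t=1.750: state=(2.224, 0.815)
t=2.000: state=(2.397, 0.816)
t=2.250: state=(2.579, 0.838)
t=2.500: state=(2.755, 0.885)
t=2.750: state=(2.910, 0.958)
t=3.000: state=(3.023, 1.059)
t=3.250: state=(3.073, 1.185)
t=3.500: state=(3.043, 1.328)
t=3.750: state=(2.930, 1.472)
t=4.000: state=(2.749, 1.596)
t=4.250: state=(2.528, 1.678)
t=4.500: state=(2.300, 1.706)
t=4.750: state=(2.093, 1.677)
t=5.000: state=(1.924, 1.603)
t=5.250: state=(1.800, 1.498)
t=5.500: state=(1.720, 1.379)
t=5.750: state=(1.683, 1.259)
t=6.000: state=(1.684, 1.146)
t=6.250: state=(1.719, 1.046)
t=6.500: state=(1.787, 0.962)
t=6.750: state=(1.885, 0.896)
t=7.000: state=(2.009, 0.849)
t=7.250: state=(2.158, 0.821)
t=7.500: state=(2.325, 0.813)
t=7.720: state=(2.483, 0.823)

(x, y) = (2.483, 0.823)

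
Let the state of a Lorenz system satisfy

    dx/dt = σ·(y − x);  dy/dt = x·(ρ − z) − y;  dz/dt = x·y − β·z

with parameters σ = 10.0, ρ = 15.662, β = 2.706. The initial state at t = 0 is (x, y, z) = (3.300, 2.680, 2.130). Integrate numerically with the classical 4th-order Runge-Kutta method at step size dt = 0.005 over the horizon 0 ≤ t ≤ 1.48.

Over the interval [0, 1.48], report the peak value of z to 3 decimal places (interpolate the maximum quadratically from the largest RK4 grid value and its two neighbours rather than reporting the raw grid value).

max z = 23.684

t=0.000: state=(3.300, 2.680, 2.130)
step 1 (dt=0.005): k1=(-6.200, 41.976, 3.080), k2=(-4.996, 41.636, 3.363), k3=(-5.034, 41.675, 3.366), k4=(-3.865, 41.371, 3.650); state += dt/6·(k1+2k2+2k3+k4)
t=0.005: state=(3.275, 2.888, 2.147)
t=0.010: state=(3.261, 3.094, 2.167)
t=0.015: state=(3.258, 3.298, 2.189)
continuing one RK4 step at a time; state shown every 10 steps (Δt=0.05):
t=0.050: state=(3.491, 4.719, 2.441)
t=0.100: state=(4.437, 6.946, 3.209)
t=0.150: state=(5.969, 9.553, 4.815)
t=0.200: state=(7.966, 12.274, 7.795)
t=0.250: state=(10.109, 14.124, 12.492)
t=0.300: state=(11.671, 13.569, 18.156)
t=0.350: state=(11.751, 10.067, 22.504)
t=0.400: state=(10.093, 5.438, 23.648)
t=0.450: state=(7.468, 1.991, 22.138)
t=0.500: state=(4.902, 0.298, 19.639)
t=0.550: state=(2.950, -0.245, 17.150)
t=0.600: state=(1.676, -0.283, 14.950)
t=0.650: state=(0.927, -0.170, 13.044)
t=0.700: state=(0.522, -0.046, 11.390)
t=0.750: state=(0.321, 0.055, 9.948)
t=0.800: state=(0.234, 0.136, 8.691)
t=0.850: state=(0.211, 0.209, 7.593)
t=0.900: state=(0.227, 0.289, 6.634)
t=0.950: state=(0.272, 0.389, 5.799)
t=1.000: state=(0.345, 0.524, 5.071)
t=1.050: state=(0.453, 0.709, 4.441)
t=1.100: state=(0.607, 0.970, 3.900)
t=1.150: state=(0.824, 1.339, 3.445)
t=1.200: state=(1.132, 1.861, 3.082)
t=1.250: state=(1.568, 2.601, 2.832)
t=1.300: state=(2.185, 3.645, 2.747)
t=1.350: state=(3.053, 5.095, 2.934)
t=1.400: state=(4.255, 7.045, 3.601)
t=1.450: state=(5.859, 9.485, 5.107)
t=1.480: state=(7.015, 11.070, 6.621)
largest grid value and its neighbours: z(0.385)=23.65304, z(0.390)=23.68143, z(0.395)=23.67908
parabola through these three points peaks at t≈0.392 with z≈23.68419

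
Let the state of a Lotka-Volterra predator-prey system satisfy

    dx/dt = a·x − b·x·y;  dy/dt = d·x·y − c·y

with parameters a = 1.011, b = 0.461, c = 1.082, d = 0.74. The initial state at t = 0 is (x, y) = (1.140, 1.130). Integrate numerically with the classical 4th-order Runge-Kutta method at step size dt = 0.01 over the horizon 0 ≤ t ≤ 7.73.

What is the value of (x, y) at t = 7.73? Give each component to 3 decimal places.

(x, y) = (2.352, 1.488)

t=0.000: state=(1.140, 1.130)
step 1 (dt=0.01): k1=(0.559, -0.269), k2=(0.561, -0.267), k3=(0.561, -0.267), k4=(0.563, -0.264); state += dt/6·(k1+2k2+2k3+k4)
t=0.010: state=(1.146, 1.127)
t=0.020: state=(1.151, 1.125)
t=0.030: state=(1.157, 1.122)
continuing one RK4 step at a time; state shown every 25 steps (Δt=0.25):
t=0.250: state=(1.293, 1.079)
t=0.500: state=(1.472, 1.063)
t=0.750: state=(1.675, 1.085)
t=1.000: state=(1.897, 1.151)
t=1.250: state=(2.125, 1.275)
t=1.500: state=(2.338, 1.470)
t=1.750: state=(2.501, 1.757)
t=2.000: state=(2.574, 2.147)
t=2.250: state=(2.519, 2.630)
t=2.500: state=(2.324, 3.147)
t=2.750: state=(2.027, 3.595)
t=3.000: state=(1.694, 3.870)
t=3.250: state=(1.389, 3.924)
t=3.500: state=(1.145, 3.781)
t=3.750: state=(0.968, 3.504)
t=4.000: state=(0.849, 3.161)
t=4.250: state=(0.775, 2.801)
t=4.500: state=(0.737, 2.456)
t=4.750: state=(0.728, 2.146)
t=5.000: state=(0.744, 1.875)
t=5.250: state=(0.783, 1.647)
t=5.500: state=(0.843, 1.460)
t=5.750: state=(0.925, 1.312)
t=6.000: state=(1.031, 1.199)
t=6.250: state=(1.162, 1.120)
t=6.500: state=(1.319, 1.075)
t=6.750: state=(1.502, 1.064)
t=7.000: state=(1.708, 1.092)
t=7.250: state=(1.932, 1.166)
t=7.500: state=(2.159, 1.300)
t=7.730: state=(2.352, 1.488)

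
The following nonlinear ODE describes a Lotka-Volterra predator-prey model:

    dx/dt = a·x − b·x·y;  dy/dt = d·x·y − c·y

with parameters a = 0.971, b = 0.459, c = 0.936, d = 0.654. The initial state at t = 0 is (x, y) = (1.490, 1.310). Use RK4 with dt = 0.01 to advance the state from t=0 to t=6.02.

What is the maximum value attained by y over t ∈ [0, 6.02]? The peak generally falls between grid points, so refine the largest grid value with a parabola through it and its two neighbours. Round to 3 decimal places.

t=0.000: state=(1.490, 1.310)
step 1 (dt=0.01): k1=(0.551, 0.050), k2=(0.552, 0.053), k3=(0.552, 0.053), k4=(0.553, 0.055); state += dt/6·(k1+2k2+2k3+k4)
t=0.010: state=(1.496, 1.311)
t=0.020: state=(1.501, 1.311)
t=0.030: state=(1.507, 1.312)
continuing one RK4 step at a time; state shown every 20 steps (Δt=0.2):
t=0.200: state=(1.603, 1.330)
t=0.400: state=(1.720, 1.370)
t=0.600: state=(1.837, 1.434)
t=0.800: state=(1.948, 1.524)
t=1.000: state=(2.046, 1.641)
t=1.200: state=(2.123, 1.788)
t=1.400: state=(2.171, 1.964)
t=1.600: state=(2.181, 2.166)
t=1.800: state=(2.150, 2.385)
t=2.000: state=(2.076, 2.609)
t=2.200: state=(1.964, 2.819)
t=2.400: state=(1.826, 2.996)
t=2.600: state=(1.674, 3.124)
t=2.800: state=(1.520, 3.192)
t=3.000: state=(1.376, 3.199)
t=3.200: state=(1.248, 3.149)
t=3.400: state=(1.140, 3.052)
t=3.600: state=(1.052, 2.920)
t=3.800: state=(0.984, 2.766)
t=4.000: state=(0.934, 2.600)
t=4.200: state=(0.900, 2.431)
t=4.400: state=(0.882, 2.264)
t=4.600: state=(0.876, 2.106)
t=4.800: state=(0.883, 1.959)
t=5.000: state=(0.901, 1.826)
t=5.200: state=(0.931, 1.706)
t=5.400: state=(0.971, 1.602)
t=5.600: state=(1.022, 1.514)
t=5.800: state=(1.084, 1.440)
t=6.000: state=(1.156, 1.383)
t=6.020: state=(1.164, 1.378)
largest grid value and its neighbours: y(2.910)=3.20300, y(2.920)=3.20310, y(2.930)=3.20304
parabola through these three points peaks at t≈2.921 with y≈3.20310

max y = 3.203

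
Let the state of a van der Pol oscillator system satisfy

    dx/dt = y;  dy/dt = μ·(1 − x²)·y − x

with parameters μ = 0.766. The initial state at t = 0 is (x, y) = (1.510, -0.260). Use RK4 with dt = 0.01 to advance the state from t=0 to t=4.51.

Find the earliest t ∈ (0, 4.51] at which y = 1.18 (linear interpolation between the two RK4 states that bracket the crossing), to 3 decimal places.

t=0.000: state=(1.510, -0.260)
step 1 (dt=0.01): k1=(-0.260, -1.255), k2=(-0.266, -1.248), k3=(-0.266, -1.248), k4=(-0.272, -1.242); state += dt/6·(k1+2k2+2k3+k4)
t=0.010: state=(1.507, -0.272)
t=0.020: state=(1.505, -0.285)
t=0.030: state=(1.502, -0.297)
continuing one RK4 step at a time; state shown every 20 steps (Δt=0.2):
t=0.200: state=(1.435, -0.488)
t=0.400: state=(1.317, -0.683)
t=0.600: state=(1.162, -0.868)
t=0.800: state=(0.969, -1.061)
t=1.000: state=(0.736, -1.280)
t=1.200: state=(0.455, -1.538)
t=1.400: state=(0.118, -1.830)
t=1.600: state=(-0.277, -2.112)
t=1.800: state=(-0.718, -2.262)
t=2.000: state=(-1.161, -2.108)
t=2.200: state=(-1.537, -1.597)
t=2.400: state=(-1.789, -0.921)
t=2.600: state=(-1.910, -0.323)
t=2.800: state=(-1.930, 0.102)
t=3.000: state=(-1.879, 0.383)
t=3.200: state=(-1.783, 0.575)
t=3.400: state=(-1.652, 0.724)
t=3.600: state=(-1.494, 0.860)
t=3.800: state=(-1.308, 1.003)
t=4.000: state=(-1.091, 1.170)
t=4.010: state=(-1.079, 1.179)
next step: t=4.020: state=(-1.067, 1.189) — y has crossed 1.18
linear interpolation between t=4.010 (1.17932) and t=4.020 (1.18867) → t≈4.011

t = 4.011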